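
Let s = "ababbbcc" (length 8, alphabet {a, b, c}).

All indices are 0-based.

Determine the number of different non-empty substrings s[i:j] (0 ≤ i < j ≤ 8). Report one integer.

29

rank | idx | suffix
   0 |   0 | ababbbcc
   1 |   2 | abbbcc
   2 |   1 | babbbcc
   3 |   3 | bbbcc
   4 |   4 | bbcc
   5 |   5 | bcc
   6 |   7 | c
   7 |   6 | cc

SA = [0, 2, 1, 3, 4, 5, 7, 6]
[i] adj suffixes → lcp
  [1] 0/2 → 2 ('ab')
  [2] 2/1 → 0 ('')
  [3] 1/3 → 1 ('b')
  [4] 3/4 → 2 ('bb')
  [5] 4/5 → 1 ('b')
  [6] 5/7 → 0 ('')
  [7] 7/6 → 1 ('c')

n(n+1)/2 = 8·9/2 = 36
Σ LCP = 0 + 2 + 0 + 1 + 2 + 1 + 0 + 1 = 7
distinct = 36 − 7 = 29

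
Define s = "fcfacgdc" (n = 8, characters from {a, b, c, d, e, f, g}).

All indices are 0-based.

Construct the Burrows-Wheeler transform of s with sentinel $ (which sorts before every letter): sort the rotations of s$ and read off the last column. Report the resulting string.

rank  rotation   last
    0  $fcfacgdc  c
    1  acgdc$fcf  f
    2  c$fcfacgd  d
    3  cfacgdc$f  f
    4  cgdc$fcfa  a
    5  dc$fcfacg  g
    6  facgdc$fc  c
    7  fcfacgdc$  $
    8  gdc$fcfac  c

cfdfagc$c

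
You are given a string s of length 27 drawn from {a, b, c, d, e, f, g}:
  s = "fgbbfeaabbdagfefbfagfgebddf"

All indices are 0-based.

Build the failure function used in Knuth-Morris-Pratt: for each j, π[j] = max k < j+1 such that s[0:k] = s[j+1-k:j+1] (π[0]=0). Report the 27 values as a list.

[0, 0, 0, 0, 1, 0, 0, 0, 0, 0, 0, 0, 0, 1, 0, 1, 0, 1, 0, 0, 1, 2, 0, 0, 0, 0, 1]

π[0] = 0
j=1 s[j]='g': π[1]=0 (border '')
j=2 s[j]='b': π[2]=0 (border '')
j=3 s[j]='b': π[3]=0 (border '')
j=4 s[j]='f': π[4]=1 (border 'f')
j=5 s[j]='e': k: 1→0; π[5]=0 (border '')
j=6 s[j]='a': π[6]=0 (border '')
j=7 s[j]='a': π[7]=0 (border '')
j=8 s[j]='b': π[8]=0 (border '')
j=9 s[j]='b': π[9]=0 (border '')
j=10 s[j]='d': π[10]=0 (border '')
j=11 s[j]='a': π[11]=0 (border '')
j=12 s[j]='g': π[12]=0 (border '')
j=13 s[j]='f': π[13]=1 (border 'f')
j=14 s[j]='e': k: 1→0; π[14]=0 (border '')
j=15 s[j]='f': π[15]=1 (border 'f')
j=16 s[j]='b': k: 1→0; π[16]=0 (border '')
j=17 s[j]='f': π[17]=1 (border 'f')
j=18 s[j]='a': k: 1→0; π[18]=0 (border '')
j=19 s[j]='g': π[19]=0 (border '')
j=20 s[j]='f': π[20]=1 (border 'f')
j=21 s[j]='g': π[21]=2 (border 'fg')
j=22 s[j]='e': k: 2→0; π[22]=0 (border '')
j=23 s[j]='b': π[23]=0 (border '')
j=24 s[j]='d': π[24]=0 (border '')
j=25 s[j]='d': π[25]=0 (border '')
j=26 s[j]='f': π[26]=1 (border 'f')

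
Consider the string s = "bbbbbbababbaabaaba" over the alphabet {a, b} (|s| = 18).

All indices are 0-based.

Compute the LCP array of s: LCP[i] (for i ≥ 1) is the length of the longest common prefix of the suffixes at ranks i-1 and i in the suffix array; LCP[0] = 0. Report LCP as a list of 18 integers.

sorted suffixes:
  #0 SA[0]=17  'a'
  #1 SA[1]=14  'aaba'
  #2 SA[2]=11  'aabaaba'
  #3 SA[3]=15  'aba'
  #4 SA[4]=12  'abaaba'
  #5 SA[5]=6  'ababbaabaaba'
  #6 SA[6]=8  'abbaabaaba'
  #7 SA[7]=16  'ba'
  #8 SA[8]=13  'baaba'
  #9 SA[9]=10  'baabaaba'
  #10 SA[10]=5  'bababbaabaaba'
  #11 SA[11]=7  'babbaabaaba'
  #12 SA[12]=9  'bbaabaaba'
  #13 SA[13]=4  'bbababbaabaaba'
  #14 SA[14]=3  'bbbababbaabaaba'
  #15 SA[15]=2  'bbbbababbaabaaba'
  #16 SA[16]=1  'bbbbbababbaabaaba'
  #17 SA[17]=0  'bbbbbbababbaabaaba'

SA = [17, 14, 11, 15, 12, 6, 8, 16, 13, 10, 5, 7, 9, 4, 3, 2, 1, 0]
rank  pair      lcp
   1  s[17:],s[14:]  1  'a'
   2  s[14:],s[11:]  4  'aaba'
   3  s[11:],s[15:]  1  'a'
   4  s[15:],s[12:]  3  'aba'
   5  s[12:],s[6:]  3  'aba'
   6  s[6:],s[8:]  2  'ab'
   7  s[8:],s[16:]  0  ''
   8  s[16:],s[13:]  2  'ba'
   9  s[13:],s[10:]  5  'baaba'
  10  s[10:],s[5:]  2  'ba'
  11  s[5:],s[7:]  3  'bab'
  12  s[7:],s[9:]  1  'b'
  13  s[9:],s[4:]  3  'bba'
  14  s[4:],s[3:]  2  'bb'
  15  s[3:],s[2:]  3  'bbb'
  16  s[2:],s[1:]  4  'bbbb'
  17  s[1:],s[0:]  5  'bbbbb'

[0, 1, 4, 1, 3, 3, 2, 0, 2, 5, 2, 3, 1, 3, 2, 3, 4, 5]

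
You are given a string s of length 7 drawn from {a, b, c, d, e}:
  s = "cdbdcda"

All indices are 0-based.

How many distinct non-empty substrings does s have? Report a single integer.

rank→(start, suffix):
  0 → (6, 'a')
  1 → (2, 'bdcda')
  2 → (4, 'cda')
  3 → (0, 'cdbdcda')
  4 → (5, 'da')
  5 → (1, 'dbdcda')
  6 → (3, 'dcda')

SA = [6, 2, 4, 0, 5, 1, 3]
rank  pair      lcp
   1  s[6:],s[2:]  0  ''
   2  s[2:],s[4:]  0  ''
   3  s[4:],s[0:]  2  'cd'
   4  s[0:],s[5:]  0  ''
   5  s[5:],s[1:]  1  'd'
   6  s[1:],s[3:]  1  'd'

n(n+1)/2 = 7·8/2 = 28
Σ LCP = 0 + 0 + 0 + 2 + 0 + 1 + 1 = 4
distinct = 28 − 4 = 24

24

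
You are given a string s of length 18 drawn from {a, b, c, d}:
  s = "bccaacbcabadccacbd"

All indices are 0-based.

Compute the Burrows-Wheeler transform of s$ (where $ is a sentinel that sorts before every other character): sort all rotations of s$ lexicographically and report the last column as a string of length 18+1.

dccacbac$ccbcaabdba

rank  rotation             last
    0  $bccaacbcabadccacbd  d
    1  aacbcabadccacbd$bcc  c
    2  abadccacbd$bccaacbc  c
    3  acbcabadccacbd$bcca  a
    4  acbd$bccaacbcabadcc  c
    5  adccacbd$bccaacbcab  b
    6  badccacbd$bccaacbca  a
    7  bcabadccacbd$bccaac  c
    8  bccaacbcabadccacbd$  $
    9  bd$bccaacbcabadccac  c
   10  caacbcabadccacbd$bc  c
   11  cabadccacbd$bccaacb  b
   12  cacbd$bccaacbcabadc  c
   13  cbcabadccacbd$bccaa  a
   14  cbd$bccaacbcabadcca  a
   15  ccaacbcabadccacbd$b  b
   16  ccacbd$bccaacbcabad  d
   17  d$bccaacbcabadccacb  b
   18  dccacbd$bccaacbcaba  a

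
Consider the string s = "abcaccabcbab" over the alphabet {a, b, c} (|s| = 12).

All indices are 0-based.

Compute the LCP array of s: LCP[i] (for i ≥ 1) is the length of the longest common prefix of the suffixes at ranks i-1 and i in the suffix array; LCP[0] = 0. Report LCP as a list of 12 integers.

sorted suffixes:
  #0 SA[0]=10  'ab'
  #1 SA[1]=0  'abcaccabcbab'
  #2 SA[2]=6  'abcbab'
  #3 SA[3]=3  'accabcbab'
  #4 SA[4]=11  'b'
  #5 SA[5]=9  'bab'
  #6 SA[6]=1  'bcaccabcbab'
  #7 SA[7]=7  'bcbab'
  #8 SA[8]=5  'cabcbab'
  #9 SA[9]=2  'caccabcbab'
  #10 SA[10]=8  'cbab'
  #11 SA[11]=4  'ccabcbab'

SA = [10, 0, 6, 3, 11, 9, 1, 7, 5, 2, 8, 4]
[i] adj suffixes → lcp
  [1] 10/0 → 2 ('ab')
  [2] 0/6 → 3 ('abc')
  [3] 6/3 → 1 ('a')
  [4] 3/11 → 0 ('')
  [5] 11/9 → 1 ('b')
  [6] 9/1 → 1 ('b')
  [7] 1/7 → 2 ('bc')
  [8] 7/5 → 0 ('')
  [9] 5/2 → 2 ('ca')
  [10] 2/8 → 1 ('c')
  [11] 8/4 → 1 ('c')

[0, 2, 3, 1, 0, 1, 1, 2, 0, 2, 1, 1]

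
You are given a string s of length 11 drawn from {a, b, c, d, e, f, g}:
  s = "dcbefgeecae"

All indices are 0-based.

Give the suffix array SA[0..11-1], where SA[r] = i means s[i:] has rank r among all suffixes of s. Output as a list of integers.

sorted suffixes:
  #0 SA[0]=9  'ae'
  #1 SA[1]=2  'befgeecae'
  #2 SA[2]=8  'cae'
  #3 SA[3]=1  'cbefgeecae'
  #4 SA[4]=0  'dcbefgeecae'
  #5 SA[5]=10  'e'
  #6 SA[6]=7  'ecae'
  #7 SA[7]=6  'eecae'
  #8 SA[8]=3  'efgeecae'
  #9 SA[9]=4  'fgeecae'
  #10 SA[10]=5  'geecae'

[9, 2, 8, 1, 0, 10, 7, 6, 3, 4, 5]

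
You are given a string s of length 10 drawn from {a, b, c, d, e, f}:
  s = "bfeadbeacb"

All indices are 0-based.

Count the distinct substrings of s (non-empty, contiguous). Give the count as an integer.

50

rank→(start, suffix):
  0 → (7, 'acb')
  1 → (3, 'adbeacb')
  2 → (9, 'b')
  3 → (5, 'beacb')
  4 → (0, 'bfeadbeacb')
  5 → (8, 'cb')
  6 → (4, 'dbeacb')
  7 → (6, 'eacb')
  8 → (2, 'eadbeacb')
  9 → (1, 'feadbeacb')

SA = [7, 3, 9, 5, 0, 8, 4, 6, 2, 1]
rank  pair      lcp
   1  s[7:],s[3:]  1  'a'
   2  s[3:],s[9:]  0  ''
   3  s[9:],s[5:]  1  'b'
   4  s[5:],s[0:]  1  'b'
   5  s[0:],s[8:]  0  ''
   6  s[8:],s[4:]  0  ''
   7  s[4:],s[6:]  0  ''
   8  s[6:],s[2:]  2  'ea'
   9  s[2:],s[1:]  0  ''

n(n+1)/2 = 10·11/2 = 55
Σ LCP = 0 + 1 + 0 + 1 + 1 + 0 + 0 + 0 + 2 + 0 = 5
distinct = 55 − 5 = 50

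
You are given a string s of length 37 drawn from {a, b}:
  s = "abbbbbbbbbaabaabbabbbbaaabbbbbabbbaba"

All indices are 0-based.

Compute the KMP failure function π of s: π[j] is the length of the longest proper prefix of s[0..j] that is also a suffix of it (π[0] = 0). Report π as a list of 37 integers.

π[0] = 0
j=1 s[j]='b': π[1]=0 (border '')
j=2 s[j]='b': π[2]=0 (border '')
j=3 s[j]='b': π[3]=0 (border '')
j=4 s[j]='b': π[4]=0 (border '')
j=5 s[j]='b': π[5]=0 (border '')
j=6 s[j]='b': π[6]=0 (border '')
j=7 s[j]='b': π[7]=0 (border '')
j=8 s[j]='b': π[8]=0 (border '')
j=9 s[j]='b': π[9]=0 (border '')
j=10 s[j]='a': π[10]=1 (border 'a')
j=11 s[j]='a': k: 1→0; π[11]=1 (border 'a')
j=12 s[j]='b': π[12]=2 (border 'ab')
j=13 s[j]='a': k: 2→0; π[13]=1 (border 'a')
j=14 s[j]='a': k: 1→0; π[14]=1 (border 'a')
j=15 s[j]='b': π[15]=2 (border 'ab')
j=16 s[j]='b': π[16]=3 (border 'abb')
j=17 s[j]='a': k: 3→0; π[17]=1 (border 'a')
j=18 s[j]='b': π[18]=2 (border 'ab')
j=19 s[j]='b': π[19]=3 (border 'abb')
j=20 s[j]='b': π[20]=4 (border 'abbb')
j=21 s[j]='b': π[21]=5 (border 'abbbb')
j=22 s[j]='a': k: 5→0; π[22]=1 (border 'a')
j=23 s[j]='a': k: 1→0; π[23]=1 (border 'a')
j=24 s[j]='a': k: 1→0; π[24]=1 (border 'a')
j=25 s[j]='b': π[25]=2 (border 'ab')
j=26 s[j]='b': π[26]=3 (border 'abb')
j=27 s[j]='b': π[27]=4 (border 'abbb')
j=28 s[j]='b': π[28]=5 (border 'abbbb')
j=29 s[j]='b': π[29]=6 (border 'abbbbb')
j=30 s[j]='a': k: 6→0; π[30]=1 (border 'a')
j=31 s[j]='b': π[31]=2 (border 'ab')
j=32 s[j]='b': π[32]=3 (border 'abb')
j=33 s[j]='b': π[33]=4 (border 'abbb')
j=34 s[j]='a': k: 4→0; π[34]=1 (border 'a')
j=35 s[j]='b': π[35]=2 (border 'ab')
j=36 s[j]='a': k: 2→0; π[36]=1 (border 'a')

[0, 0, 0, 0, 0, 0, 0, 0, 0, 0, 1, 1, 2, 1, 1, 2, 3, 1, 2, 3, 4, 5, 1, 1, 1, 2, 3, 4, 5, 6, 1, 2, 3, 4, 1, 2, 1]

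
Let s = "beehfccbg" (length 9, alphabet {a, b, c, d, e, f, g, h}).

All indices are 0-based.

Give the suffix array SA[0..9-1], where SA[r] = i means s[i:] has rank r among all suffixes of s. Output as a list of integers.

rank→(start, suffix):
  0 → (0, 'beehfccbg')
  1 → (7, 'bg')
  2 → (6, 'cbg')
  3 → (5, 'ccbg')
  4 → (1, 'eehfccbg')
  5 → (2, 'ehfccbg')
  6 → (4, 'fccbg')
  7 → (8, 'g')
  8 → (3, 'hfccbg')

[0, 7, 6, 5, 1, 2, 4, 8, 3]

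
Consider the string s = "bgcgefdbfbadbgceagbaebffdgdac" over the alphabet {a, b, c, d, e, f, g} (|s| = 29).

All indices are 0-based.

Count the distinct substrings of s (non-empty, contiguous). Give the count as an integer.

406

rank | idx | suffix
   0 |  27 | ac
   1 |  10 | adbgceagbaebffdgdac
   2 |  19 | aebffdgdac
   3 |  16 | agbaebffdgdac
   4 |   9 | badbgceagbaebffdgdac
   5 |  18 | baebffdgdac
   6 |   7 | bfbadbgceagbaebffdgdac
   7 |  21 | bffdgdac
   8 |  12 | bgceagbaebffdgdac
   9 |   0 | bgcgefdbfbadbgceagbaebffdgdac
  10 |  28 | c
  11 |  14 | ceagbaebffdgdac
  12 |   2 | cgefdbfbadbgceagbaebffdgdac
  13 |  26 | dac
  14 |   6 | dbfbadbgceagbaebffdgdac
  15 |  11 | dbgceagbaebffdgdac
  16 |  24 | dgdac
  17 |  15 | eagbaebffdgdac
  18 |  20 | ebffdgdac
  19 |   4 | efdbfbadbgceagbaebffdgdac
  20 |   8 | fbadbgceagbaebffdgdac
  21 |   5 | fdbfbadbgceagbaebffdgdac
  22 |  23 | fdgdac
  23 |  22 | ffdgdac
  24 |  17 | gbaebffdgdac
  25 |  13 | gceagbaebffdgdac
  26 |   1 | gcgefdbfbadbgceagbaebffdgdac
  27 |  25 | gdac
  28 |   3 | gefdbfbadbgceagbaebffdgdac

SA = [27, 10, 19, 16, 9, 18, 7, 21, 12, 0, 28, 14, 2, 26, 6, 11, 24, 15, 20, 4, 8, 5, 23, 22, 17, 13, 1, 25, 3]
i: (SA[i-1],SA[i]) lcp shared
  1: (27,10) 1 'a'
  2: (10,19) 1 'a'
  3: (19,16) 1 'a'
  4: (16,9) 0 ''
  5: (9,18) 2 'ba'
  6: (18,7) 1 'b'
  7: (7,21) 2 'bf'
  8: (21,12) 1 'b'
  9: (12,0) 3 'bgc'
  10: (0,28) 0 ''
  11: (28,14) 1 'c'
  12: (14,2) 1 'c'
  13: (2,26) 0 ''
  14: (26,6) 1 'd'
  15: (6,11) 2 'db'
  16: (11,24) 1 'd'
  17: (24,15) 0 ''
  18: (15,20) 1 'e'
  19: (20,4) 1 'e'
  20: (4,8) 0 ''
  21: (8,5) 1 'f'
  22: (5,23) 2 'fd'
  23: (23,22) 1 'f'
  24: (22,17) 0 ''
  25: (17,13) 1 'g'
  26: (13,1) 2 'gc'
  27: (1,25) 1 'g'
  28: (25,3) 1 'g'

n(n+1)/2 = 29·30/2 = 435
Σ LCP = 0 + 1 + 1 + 1 + 0 + 2 + 1 + 2 + 1 + 3 + 0 + 1 + 1 + 0 + 1 + 2 + 1 + 0 + 1 + 1 + 0 + 1 + 2 + 1 + 0 + 1 + 2 + 1 + 1 = 29
distinct = 435 − 29 = 406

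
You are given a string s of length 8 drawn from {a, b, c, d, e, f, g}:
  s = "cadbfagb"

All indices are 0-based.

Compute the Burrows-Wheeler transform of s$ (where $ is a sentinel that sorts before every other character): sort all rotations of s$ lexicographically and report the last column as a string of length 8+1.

rank  rotation   last
    0  $cadbfagb  b
    1  adbfagb$c  c
    2  agb$cadbf  f
    3  b$cadbfag  g
    4  bfagb$cad  d
    5  cadbfagb$  $
    6  dbfagb$ca  a
    7  fagb$cadb  b
    8  gb$cadbfa  a

bcfgd$aba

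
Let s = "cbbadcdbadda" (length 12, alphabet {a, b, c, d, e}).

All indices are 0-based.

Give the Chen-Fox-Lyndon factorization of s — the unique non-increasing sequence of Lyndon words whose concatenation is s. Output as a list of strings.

emit factor 1: 'c' (i=0, period=1)
emit factor 2: 'b' (i=1, period=1)
emit factor 3: 'b' (i=2, period=1)
emit factor 4: 'adcdbadd' (i=3, period=8)
emit factor 5: 'a' (i=11, period=1)

["c", "b", "b", "adcdbadd", "a"]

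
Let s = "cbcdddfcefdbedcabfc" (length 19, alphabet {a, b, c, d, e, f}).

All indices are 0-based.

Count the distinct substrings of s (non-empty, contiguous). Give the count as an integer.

rank→(start, suffix):
  0 → (15, 'abfc')
  1 → (1, 'bcdddfcefdbedcabfc')
  2 → (11, 'bedcabfc')
  3 → (16, 'bfc')
  4 → (18, 'c')
  5 → (14, 'cabfc')
  6 → (0, 'cbcdddfcefdbedcabfc')
  7 → (2, 'cdddfcefdbedcabfc')
  8 → (7, 'cefdbedcabfc')
  9 → (10, 'dbedcabfc')
  10 → (13, 'dcabfc')
  11 → (3, 'dddfcefdbedcabfc')
  12 → (4, 'ddfcefdbedcabfc')
  13 → (5, 'dfcefdbedcabfc')
  14 → (12, 'edcabfc')
  15 → (8, 'efdbedcabfc')
  16 → (17, 'fc')
  17 → (6, 'fcefdbedcabfc')
  18 → (9, 'fdbedcabfc')

SA = [15, 1, 11, 16, 18, 14, 0, 2, 7, 10, 13, 3, 4, 5, 12, 8, 17, 6, 9]
[i] adj suffixes → lcp
  [1] 15/1 → 0 ('')
  [2] 1/11 → 1 ('b')
  [3] 11/16 → 1 ('b')
  [4] 16/18 → 0 ('')
  [5] 18/14 → 1 ('c')
  [6] 14/0 → 1 ('c')
  [7] 0/2 → 1 ('c')
  [8] 2/7 → 1 ('c')
  [9] 7/10 → 0 ('')
  [10] 10/13 → 1 ('d')
  [11] 13/3 → 1 ('d')
  [12] 3/4 → 2 ('dd')
  [13] 4/5 → 1 ('d')
  [14] 5/12 → 0 ('')
  [15] 12/8 → 1 ('e')
  [16] 8/17 → 0 ('')
  [17] 17/6 → 2 ('fc')
  [18] 6/9 → 1 ('f')

n(n+1)/2 = 19·20/2 = 190
Σ LCP = 0 + 0 + 1 + 1 + 0 + 1 + 1 + 1 + 1 + 0 + 1 + 1 + 2 + 1 + 0 + 1 + 0 + 2 + 1 = 15
distinct = 190 − 15 = 175

175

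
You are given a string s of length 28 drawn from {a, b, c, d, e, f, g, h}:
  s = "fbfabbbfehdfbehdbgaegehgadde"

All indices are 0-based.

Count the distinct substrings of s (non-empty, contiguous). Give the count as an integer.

rank→(start, suffix):
  0 → (3, 'abbbfehdfbehdbgaegehgadde')
  1 → (24, 'adde')
  2 → (18, 'aegehgadde')
  3 → (4, 'bbbfehdfbehdbgaegehgadde')
  4 → (5, 'bbfehdfbehdbgaegehgadde')
  5 → (12, 'behdbgaegehgadde')
  6 → (1, 'bfabbbfehdfbehdbgaegehgadde')
  7 → (6, 'bfehdfbehdbgaegehgadde')
  8 → (16, 'bgaegehgadde')
  9 → (15, 'dbgaegehgadde')
  10 → (25, 'dde')
  11 → (26, 'de')
  12 → (10, 'dfbehdbgaegehgadde')
  13 → (27, 'e')
  14 → (19, 'egehgadde')
  15 → (13, 'ehdbgaegehgadde')
  16 → (8, 'ehdfbehdbgaegehgadde')
  17 → (21, 'ehgadde')
  18 → (2, 'fabbbfehdfbehdbgaegehgadde')
  19 → (11, 'fbehdbgaegehgadde')
  20 → (0, 'fbfabbbfehdfbehdbgaegehgadde')
  21 → (7, 'fehdfbehdbgaegehgadde')
  22 → (23, 'gadde')
  23 → (17, 'gaegehgadde')
  24 → (20, 'gehgadde')
  25 → (14, 'hdbgaegehgadde')
  26 → (9, 'hdfbehdbgaegehgadde')
  27 → (22, 'hgadde')

SA = [3, 24, 18, 4, 5, 12, 1, 6, 16, 15, 25, 26, 10, 27, 19, 13, 8, 21, 2, 11, 0, 7, 23, 17, 20, 14, 9, 22]
i: (SA[i-1],SA[i]) lcp shared
  1: (3,24) 1 'a'
  2: (24,18) 1 'a'
  3: (18,4) 0 ''
  4: (4,5) 2 'bb'
  5: (5,12) 1 'b'
  6: (12,1) 1 'b'
  7: (1,6) 2 'bf'
  8: (6,16) 1 'b'
  9: (16,15) 0 ''
  10: (15,25) 1 'd'
  11: (25,26) 1 'd'
  12: (26,10) 1 'd'
  13: (10,27) 0 ''
  14: (27,19) 1 'e'
  15: (19,13) 1 'e'
  16: (13,8) 3 'ehd'
  17: (8,21) 2 'eh'
  18: (21,2) 0 ''
  19: (2,11) 1 'f'
  20: (11,0) 2 'fb'
  21: (0,7) 1 'f'
  22: (7,23) 0 ''
  23: (23,17) 2 'ga'
  24: (17,20) 1 'g'
  25: (20,14) 0 ''
  26: (14,9) 2 'hd'
  27: (9,22) 1 'h'

n(n+1)/2 = 28·29/2 = 406
Σ LCP = 0 + 1 + 1 + 0 + 2 + 1 + 1 + 2 + 1 + 0 + 1 + 1 + 1 + 0 + 1 + 1 + 3 + 2 + 0 + 1 + 2 + 1 + 0 + 2 + 1 + 0 + 2 + 1 = 29
distinct = 406 − 29 = 377

377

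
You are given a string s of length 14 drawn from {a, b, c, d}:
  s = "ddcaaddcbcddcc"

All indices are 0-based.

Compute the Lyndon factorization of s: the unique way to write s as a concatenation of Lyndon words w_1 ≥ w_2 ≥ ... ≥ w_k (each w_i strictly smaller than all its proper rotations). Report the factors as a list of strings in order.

emit factor 1: 'd' (i=0, period=1)
emit factor 2: 'd' (i=1, period=1)
emit factor 3: 'c' (i=2, period=1)
emit factor 4: 'aaddcbcddcc' (i=3, period=11)

["d", "d", "c", "aaddcbcddcc"]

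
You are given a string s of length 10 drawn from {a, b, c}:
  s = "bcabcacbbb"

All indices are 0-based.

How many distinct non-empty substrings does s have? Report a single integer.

rank→(start, suffix):
  0 → (2, 'abcacbbb')
  1 → (5, 'acbbb')
  2 → (9, 'b')
  3 → (8, 'bb')
  4 → (7, 'bbb')
  5 → (0, 'bcabcacbbb')
  6 → (3, 'bcacbbb')
  7 → (1, 'cabcacbbb')
  8 → (4, 'cacbbb')
  9 → (6, 'cbbb')

SA = [2, 5, 9, 8, 7, 0, 3, 1, 4, 6]
rank  pair      lcp
   1  s[2:],s[5:]  1  'a'
   2  s[5:],s[9:]  0  ''
   3  s[9:],s[8:]  1  'b'
   4  s[8:],s[7:]  2  'bb'
   5  s[7:],s[0:]  1  'b'
   6  s[0:],s[3:]  3  'bca'
   7  s[3:],s[1:]  0  ''
   8  s[1:],s[4:]  2  'ca'
   9  s[4:],s[6:]  1  'c'

n(n+1)/2 = 10·11/2 = 55
Σ LCP = 0 + 1 + 0 + 1 + 2 + 1 + 3 + 0 + 2 + 1 = 11
distinct = 55 − 11 = 44

44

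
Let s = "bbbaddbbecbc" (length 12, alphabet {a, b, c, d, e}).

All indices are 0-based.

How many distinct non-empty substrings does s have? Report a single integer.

rank | idx | suffix
   0 |   3 | addbbecbc
   1 |   2 | baddbbecbc
   2 |   1 | bbaddbbecbc
   3 |   0 | bbbaddbbecbc
   4 |   6 | bbecbc
   5 |  10 | bc
   6 |   7 | becbc
   7 |  11 | c
   8 |   9 | cbc
   9 |   5 | dbbecbc
  10 |   4 | ddbbecbc
  11 |   8 | ecbc

SA = [3, 2, 1, 0, 6, 10, 7, 11, 9, 5, 4, 8]
[i] adj suffixes → lcp
  [1] 3/2 → 0 ('')
  [2] 2/1 → 1 ('b')
  [3] 1/0 → 2 ('bb')
  [4] 0/6 → 2 ('bb')
  [5] 6/10 → 1 ('b')
  [6] 10/7 → 1 ('b')
  [7] 7/11 → 0 ('')
  [8] 11/9 → 1 ('c')
  [9] 9/5 → 0 ('')
  [10] 5/4 → 1 ('d')
  [11] 4/8 → 0 ('')

n(n+1)/2 = 12·13/2 = 78
Σ LCP = 0 + 0 + 1 + 2 + 2 + 1 + 1 + 0 + 1 + 0 + 1 + 0 = 9
distinct = 78 − 9 = 69

69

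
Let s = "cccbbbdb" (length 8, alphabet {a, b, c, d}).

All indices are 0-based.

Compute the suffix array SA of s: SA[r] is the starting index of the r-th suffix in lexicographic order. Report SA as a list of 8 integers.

[7, 3, 4, 5, 2, 1, 0, 6]

sorted suffixes:
  #0 SA[0]=7  'b'
  #1 SA[1]=3  'bbbdb'
  #2 SA[2]=4  'bbdb'
  #3 SA[3]=5  'bdb'
  #4 SA[4]=2  'cbbbdb'
  #5 SA[5]=1  'ccbbbdb'
  #6 SA[6]=0  'cccbbbdb'
  #7 SA[7]=6  'db'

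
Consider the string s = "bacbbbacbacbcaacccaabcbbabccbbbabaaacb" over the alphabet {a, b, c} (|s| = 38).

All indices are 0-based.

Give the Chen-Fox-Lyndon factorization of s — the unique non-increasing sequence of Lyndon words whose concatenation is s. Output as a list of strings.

["b", "acbbb", "acbacbc", "aaccc", "aabcbbabccbbbab", "aaacb"]

emit factor 1: 'b' (i=0, period=1)
emit factor 2: 'acbbb' (i=1, period=5)
emit factor 3: 'acbacbc' (i=6, period=7)
emit factor 4: 'aaccc' (i=13, period=5)
emit factor 5: 'aabcbbabccbbbab' (i=18, period=15)
emit factor 6: 'aaacb' (i=33, period=5)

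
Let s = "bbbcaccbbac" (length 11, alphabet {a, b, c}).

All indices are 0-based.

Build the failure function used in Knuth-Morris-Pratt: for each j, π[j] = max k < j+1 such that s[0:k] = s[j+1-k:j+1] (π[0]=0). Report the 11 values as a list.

[0, 1, 2, 0, 0, 0, 0, 1, 2, 0, 0]

π[0] = 0
j=1 s[j]='b': π[1]=1 (border 'b')
j=2 s[j]='b': π[2]=2 (border 'bb')
j=3 s[j]='c': k: 2→1→0; π[3]=0 (border '')
j=4 s[j]='a': π[4]=0 (border '')
j=5 s[j]='c': π[5]=0 (border '')
j=6 s[j]='c': π[6]=0 (border '')
j=7 s[j]='b': π[7]=1 (border 'b')
j=8 s[j]='b': π[8]=2 (border 'bb')
j=9 s[j]='a': k: 2→1→0; π[9]=0 (border '')
j=10 s[j]='c': π[10]=0 (border '')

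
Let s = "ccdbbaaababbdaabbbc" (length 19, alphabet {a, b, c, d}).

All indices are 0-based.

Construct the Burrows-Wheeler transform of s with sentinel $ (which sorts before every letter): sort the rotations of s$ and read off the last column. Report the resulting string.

cbadaabbadababbb$cbc

rank  rotation              last
    0  $ccdbbaaababbdaabbbc  c
    1  aaababbdaabbbc$ccdbb  b
    2  aababbdaabbbc$ccdbba  a
    3  aabbbc$ccdbbaaababbd  d
    4  ababbdaabbbc$ccdbbaa  a
    5  abbbc$ccdbbaaababbda  a
    6  abbdaabbbc$ccdbbaaab  b
    7  baaababbdaabbbc$ccdb  b
    8  babbdaabbbc$ccdbbaaa  a
    9  bbaaababbdaabbbc$ccd  d
   10  bbbc$ccdbbaaababbdaa  a
   11  bbc$ccdbbaaababbdaab  b
   12  bbdaabbbc$ccdbbaaaba  a
   13  bc$ccdbbaaababbdaabb  b
   14  bdaabbbc$ccdbbaaabab  b
   15  c$ccdbbaaababbdaabbb  b
   16  ccdbbaaababbdaabbbc$  $
   17  cdbbaaababbdaabbbc$c  c
   18  daabbbc$ccdbbaaababb  b
   19  dbbaaababbdaabbbc$cc  c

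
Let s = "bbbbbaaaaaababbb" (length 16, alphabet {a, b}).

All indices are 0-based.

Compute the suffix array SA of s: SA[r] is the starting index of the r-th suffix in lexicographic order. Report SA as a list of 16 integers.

[5, 6, 7, 8, 9, 10, 12, 15, 4, 11, 14, 3, 13, 2, 1, 0]

rank | idx | suffix
   0 |   5 | aaaaaababbb
   1 |   6 | aaaaababbb
   2 |   7 | aaaababbb
   3 |   8 | aaababbb
   4 |   9 | aababbb
   5 |  10 | ababbb
   6 |  12 | abbb
   7 |  15 | b
   8 |   4 | baaaaaababbb
   9 |  11 | babbb
  10 |  14 | bb
  11 |   3 | bbaaaaaababbb
  12 |  13 | bbb
  13 |   2 | bbbaaaaaababbb
  14 |   1 | bbbbaaaaaababbb
  15 |   0 | bbbbbaaaaaababbb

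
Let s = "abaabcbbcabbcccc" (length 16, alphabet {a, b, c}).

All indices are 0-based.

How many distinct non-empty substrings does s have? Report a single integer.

sorted suffixes:
  #0 SA[0]=2  'aabcbbcabbcccc'
  #1 SA[1]=0  'abaabcbbcabbcccc'
  #2 SA[2]=9  'abbcccc'
  #3 SA[3]=3  'abcbbcabbcccc'
  #4 SA[4]=1  'baabcbbcabbcccc'
  #5 SA[5]=6  'bbcabbcccc'
  #6 SA[6]=10  'bbcccc'
  #7 SA[7]=7  'bcabbcccc'
  #8 SA[8]=4  'bcbbcabbcccc'
  #9 SA[9]=11  'bcccc'
  #10 SA[10]=15  'c'
  #11 SA[11]=8  'cabbcccc'
  #12 SA[12]=5  'cbbcabbcccc'
  #13 SA[13]=14  'cc'
  #14 SA[14]=13  'ccc'
  #15 SA[15]=12  'cccc'

SA = [2, 0, 9, 3, 1, 6, 10, 7, 4, 11, 15, 8, 5, 14, 13, 12]
i: (SA[i-1],SA[i]) lcp shared
  1: (2,0) 1 'a'
  2: (0,9) 2 'ab'
  3: (9,3) 2 'ab'
  4: (3,1) 0 ''
  5: (1,6) 1 'b'
  6: (6,10) 3 'bbc'
  7: (10,7) 1 'b'
  8: (7,4) 2 'bc'
  9: (4,11) 2 'bc'
  10: (11,15) 0 ''
  11: (15,8) 1 'c'
  12: (8,5) 1 'c'
  13: (5,14) 1 'c'
  14: (14,13) 2 'cc'
  15: (13,12) 3 'ccc'

n(n+1)/2 = 16·17/2 = 136
Σ LCP = 0 + 1 + 2 + 2 + 0 + 1 + 3 + 1 + 2 + 2 + 0 + 1 + 1 + 1 + 2 + 3 = 22
distinct = 136 − 22 = 114

114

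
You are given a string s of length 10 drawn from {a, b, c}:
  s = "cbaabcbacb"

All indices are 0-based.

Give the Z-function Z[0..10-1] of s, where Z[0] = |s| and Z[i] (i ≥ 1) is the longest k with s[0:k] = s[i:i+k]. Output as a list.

[10, 0, 0, 0, 0, 3, 0, 0, 2, 0]

Z[0]=10
i=1: i≥r, start 0; Z[1]=0
i=2: i≥r, start 0; Z[2]=0
i=3: i≥r, start 0; Z[3]=0
i=4: i≥r, start 0; Z[4]=0
i=5: i≥r, start 0; Z[5]=3 grow→box=[5,8)
i=6: min(r-i=2, Z[1]=0)=0; Z[6]=0
i=7: min(r-i=1, Z[2]=0)=0; Z[7]=0
i=8: i≥r, start 0; Z[8]=2 grow→box=[8,10)
i=9: min(r-i=1, Z[1]=0)=0; Z[9]=0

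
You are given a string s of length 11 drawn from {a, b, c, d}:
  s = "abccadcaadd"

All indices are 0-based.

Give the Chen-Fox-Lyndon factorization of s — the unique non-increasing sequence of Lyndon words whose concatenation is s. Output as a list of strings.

emit factor 1: 'abccadc' (i=0, period=7)
emit factor 2: 'aadd' (i=7, period=4)

["abccadc", "aadd"]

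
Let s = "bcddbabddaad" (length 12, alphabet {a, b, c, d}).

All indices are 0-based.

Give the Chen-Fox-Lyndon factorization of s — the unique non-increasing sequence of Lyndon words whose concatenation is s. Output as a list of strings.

["bcdd", "b", "abdd", "aad"]

emit factor 1: 'bcdd' (i=0, period=4)
emit factor 2: 'b' (i=4, period=1)
emit factor 3: 'abdd' (i=5, period=4)
emit factor 4: 'aad' (i=9, period=3)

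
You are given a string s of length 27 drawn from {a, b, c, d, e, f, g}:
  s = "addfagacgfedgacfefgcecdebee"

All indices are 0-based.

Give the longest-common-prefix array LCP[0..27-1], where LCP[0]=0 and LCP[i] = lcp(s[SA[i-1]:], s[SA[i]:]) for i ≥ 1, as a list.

rank→(start, suffix):
  0 → (13, 'acfefgcecdebee')
  1 → (6, 'acgfedgacfefgcecdebee')
  2 → (0, 'addfagacgfedgacfefgcecdebee')
  3 → (4, 'agacgfedgacfefgcecdebee')
  4 → (24, 'bee')
  5 → (21, 'cdebee')
  6 → (19, 'cecdebee')
  7 → (14, 'cfefgcecdebee')
  8 → (7, 'cgfedgacfefgcecdebee')
  9 → (1, 'ddfagacgfedgacfefgcecdebee')
  10 → (22, 'debee')
  11 → (2, 'dfagacgfedgacfefgcecdebee')
  12 → (11, 'dgacfefgcecdebee')
  13 → (26, 'e')
  14 → (23, 'ebee')
  15 → (20, 'ecdebee')
  16 → (10, 'edgacfefgcecdebee')
  17 → (25, 'ee')
  18 → (16, 'efgcecdebee')
  19 → (3, 'fagacgfedgacfefgcecdebee')
  20 → (9, 'fedgacfefgcecdebee')
  21 → (15, 'fefgcecdebee')
  22 → (17, 'fgcecdebee')
  23 → (12, 'gacfefgcecdebee')
  24 → (5, 'gacgfedgacfefgcecdebee')
  25 → (18, 'gcecdebee')
  26 → (8, 'gfedgacfefgcecdebee')

SA = [13, 6, 0, 4, 24, 21, 19, 14, 7, 1, 22, 2, 11, 26, 23, 20, 10, 25, 16, 3, 9, 15, 17, 12, 5, 18, 8]
i: (SA[i-1],SA[i]) lcp shared
  1: (13,6) 2 'ac'
  2: (6,0) 1 'a'
  3: (0,4) 1 'a'
  4: (4,24) 0 ''
  5: (24,21) 0 ''
  6: (21,19) 1 'c'
  7: (19,14) 1 'c'
  8: (14,7) 1 'c'
  9: (7,1) 0 ''
  10: (1,22) 1 'd'
  11: (22,2) 1 'd'
  12: (2,11) 1 'd'
  13: (11,26) 0 ''
  14: (26,23) 1 'e'
  15: (23,20) 1 'e'
  16: (20,10) 1 'e'
  17: (10,25) 1 'e'
  18: (25,16) 1 'e'
  19: (16,3) 0 ''
  20: (3,9) 1 'f'
  21: (9,15) 2 'fe'
  22: (15,17) 1 'f'
  23: (17,12) 0 ''
  24: (12,5) 3 'gac'
  25: (5,18) 1 'g'
  26: (18,8) 1 'g'

[0, 2, 1, 1, 0, 0, 1, 1, 1, 0, 1, 1, 1, 0, 1, 1, 1, 1, 1, 0, 1, 2, 1, 0, 3, 1, 1]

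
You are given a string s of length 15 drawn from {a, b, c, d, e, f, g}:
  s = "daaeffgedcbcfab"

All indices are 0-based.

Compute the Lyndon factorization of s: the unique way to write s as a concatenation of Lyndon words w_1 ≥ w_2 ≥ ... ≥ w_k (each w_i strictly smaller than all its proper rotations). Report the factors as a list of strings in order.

emit factor 1: 'd' (i=0, period=1)
emit factor 2: 'aaeffgedcbcfab' (i=1, period=14)

["d", "aaeffgedcbcfab"]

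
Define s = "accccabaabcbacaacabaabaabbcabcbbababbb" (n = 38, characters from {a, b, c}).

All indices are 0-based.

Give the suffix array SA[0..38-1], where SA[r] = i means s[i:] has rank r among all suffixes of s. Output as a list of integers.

[19, 22, 7, 14, 17, 20, 5, 32, 34, 23, 8, 27, 12, 15, 0, 37, 18, 21, 6, 31, 33, 11, 36, 30, 35, 24, 25, 9, 28, 13, 16, 4, 26, 10, 29, 3, 2, 1]

rank | idx | suffix
   0 |  19 | aabaabbcabcbbababbb
   1 |  22 | aabbcabcbbababbb
   2 |   7 | aabcbacaacabaabaabbcabcbbababbb
   3 |  14 | aacabaabaabbcabcbbababbb
   4 |  17 | abaabaabbcabcbbababbb
   5 |  20 | abaabbcabcbbababbb
   6 |   5 | abaabcbacaacabaabaabbcabcbbababbb
   7 |  32 | ababbb
   8 |  34 | abbb
   9 |  23 | abbcabcbbababbb
  10 |   8 | abcbacaacabaabaabbcabcbbababbb
  11 |  27 | abcbbababbb
  12 |  12 | acaacabaabaabbcabcbbababbb
  13 |  15 | acabaabaabbcabcbbababbb
  14 |   0 | accccabaabcbacaacabaabaabbcabcbbababbb
  15 |  37 | b
  16 |  18 | baabaabbcabcbbababbb
  17 |  21 | baabbcabcbbababbb
  18 |   6 | baabcbacaacabaabaabbcabcbbababbb
  19 |  31 | bababbb
  20 |  33 | babbb
  21 |  11 | bacaacabaabaabbcabcbbababbb
  22 |  36 | bb
  23 |  30 | bbababbb
  24 |  35 | bbb
  25 |  24 | bbcabcbbababbb
  26 |  25 | bcabcbbababbb
  27 |   9 | bcbacaacabaabaabbcabcbbababbb
  28 |  28 | bcbbababbb
  29 |  13 | caacabaabaabbcabcbbababbb
  30 |  16 | cabaabaabbcabcbbababbb
  31 |   4 | cabaabcbacaacabaabaabbcabcbbababbb
  32 |  26 | cabcbbababbb
  33 |  10 | cbacaacabaabaabbcabcbbababbb
  34 |  29 | cbbababbb
  35 |   3 | ccabaabcbacaacabaabaabbcabcbbababbb
  36 |   2 | cccabaabcbacaacabaabaabbcabcbbababbb
  37 |   1 | ccccabaabcbacaacabaabaabbcabcbbababbb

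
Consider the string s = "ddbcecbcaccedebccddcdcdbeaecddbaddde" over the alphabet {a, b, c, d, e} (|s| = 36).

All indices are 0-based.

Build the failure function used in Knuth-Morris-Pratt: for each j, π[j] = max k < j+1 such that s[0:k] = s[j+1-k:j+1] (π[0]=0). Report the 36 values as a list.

π[0] = 0
j=1 s[j]='d': π[1]=1 (border 'd')
j=2 s[j]='b': k: 1→0; π[2]=0 (border '')
j=3 s[j]='c': π[3]=0 (border '')
j=4 s[j]='e': π[4]=0 (border '')
j=5 s[j]='c': π[5]=0 (border '')
j=6 s[j]='b': π[6]=0 (border '')
j=7 s[j]='c': π[7]=0 (border '')
j=8 s[j]='a': π[8]=0 (border '')
j=9 s[j]='c': π[9]=0 (border '')
j=10 s[j]='c': π[10]=0 (border '')
j=11 s[j]='e': π[11]=0 (border '')
j=12 s[j]='d': π[12]=1 (border 'd')
j=13 s[j]='e': k: 1→0; π[13]=0 (border '')
j=14 s[j]='b': π[14]=0 (border '')
j=15 s[j]='c': π[15]=0 (border '')
j=16 s[j]='c': π[16]=0 (border '')
j=17 s[j]='d': π[17]=1 (border 'd')
j=18 s[j]='d': π[18]=2 (border 'dd')
j=19 s[j]='c': k: 2→1→0; π[19]=0 (border '')
j=20 s[j]='d': π[20]=1 (border 'd')
j=21 s[j]='c': k: 1→0; π[21]=0 (border '')
j=22 s[j]='d': π[22]=1 (border 'd')
j=23 s[j]='b': k: 1→0; π[23]=0 (border '')
j=24 s[j]='e': π[24]=0 (border '')
j=25 s[j]='a': π[25]=0 (border '')
j=26 s[j]='e': π[26]=0 (border '')
j=27 s[j]='c': π[27]=0 (border '')
j=28 s[j]='d': π[28]=1 (border 'd')
j=29 s[j]='d': π[29]=2 (border 'dd')
j=30 s[j]='b': π[30]=3 (border 'ddb')
j=31 s[j]='a': k: 3→0; π[31]=0 (border '')
j=32 s[j]='d': π[32]=1 (border 'd')
j=33 s[j]='d': π[33]=2 (border 'dd')
j=34 s[j]='d': k: 2→1; π[34]=2 (border 'dd')
j=35 s[j]='e': k: 2→1→0; π[35]=0 (border '')

[0, 1, 0, 0, 0, 0, 0, 0, 0, 0, 0, 0, 1, 0, 0, 0, 0, 1, 2, 0, 1, 0, 1, 0, 0, 0, 0, 0, 1, 2, 3, 0, 1, 2, 2, 0]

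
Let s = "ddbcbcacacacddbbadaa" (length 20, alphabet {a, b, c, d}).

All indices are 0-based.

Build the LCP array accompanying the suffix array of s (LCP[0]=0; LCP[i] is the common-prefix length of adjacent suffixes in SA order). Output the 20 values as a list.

rank→(start, suffix):
  0 → (19, 'a')
  1 → (18, 'aa')
  2 → (6, 'acacacddbbadaa')
  3 → (8, 'acacddbbadaa')
  4 → (10, 'acddbbadaa')
  5 → (16, 'adaa')
  6 → (15, 'badaa')
  7 → (14, 'bbadaa')
  8 → (4, 'bcacacacddbbadaa')
  9 → (2, 'bcbcacacacddbbadaa')
  10 → (5, 'cacacacddbbadaa')
  11 → (7, 'cacacddbbadaa')
  12 → (9, 'cacddbbadaa')
  13 → (3, 'cbcacacacddbbadaa')
  14 → (11, 'cddbbadaa')
  15 → (17, 'daa')
  16 → (13, 'dbbadaa')
  17 → (1, 'dbcbcacacacddbbadaa')
  18 → (12, 'ddbbadaa')
  19 → (0, 'ddbcbcacacacddbbadaa')

SA = [19, 18, 6, 8, 10, 16, 15, 14, 4, 2, 5, 7, 9, 3, 11, 17, 13, 1, 12, 0]
[i] adj suffixes → lcp
  [1] 19/18 → 1 ('a')
  [2] 18/6 → 1 ('a')
  [3] 6/8 → 4 ('acac')
  [4] 8/10 → 2 ('ac')
  [5] 10/16 → 1 ('a')
  [6] 16/15 → 0 ('')
  [7] 15/14 → 1 ('b')
  [8] 14/4 → 1 ('b')
  [9] 4/2 → 2 ('bc')
  [10] 2/5 → 0 ('')
  [11] 5/7 → 5 ('cacac')
  [12] 7/9 → 3 ('cac')
  [13] 9/3 → 1 ('c')
  [14] 3/11 → 1 ('c')
  [15] 11/17 → 0 ('')
  [16] 17/13 → 1 ('d')
  [17] 13/1 → 2 ('db')
  [18] 1/12 → 1 ('d')
  [19] 12/0 → 3 ('ddb')

[0, 1, 1, 4, 2, 1, 0, 1, 1, 2, 0, 5, 3, 1, 1, 0, 1, 2, 1, 3]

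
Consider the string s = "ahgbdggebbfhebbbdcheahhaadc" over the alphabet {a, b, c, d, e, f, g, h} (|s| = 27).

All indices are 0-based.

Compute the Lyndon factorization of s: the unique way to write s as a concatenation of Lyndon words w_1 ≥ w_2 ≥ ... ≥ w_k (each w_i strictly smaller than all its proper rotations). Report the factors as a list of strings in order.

emit factor 1: 'ahgbdggebbfhebbbdcheahh' (i=0, period=23)
emit factor 2: 'aadc' (i=23, period=4)

["ahgbdggebbfhebbbdcheahh", "aadc"]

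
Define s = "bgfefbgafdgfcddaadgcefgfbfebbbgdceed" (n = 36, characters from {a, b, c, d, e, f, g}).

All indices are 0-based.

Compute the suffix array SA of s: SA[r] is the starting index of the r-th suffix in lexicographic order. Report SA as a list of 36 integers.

[15, 16, 7, 27, 28, 24, 5, 29, 0, 12, 32, 19, 35, 14, 31, 13, 17, 9, 26, 34, 33, 3, 20, 23, 4, 11, 8, 25, 2, 21, 6, 18, 30, 22, 10, 1]

sorted suffixes:
  #0 SA[0]=15  'aadgcefgfbfebbbgdceed'
  #1 SA[1]=16  'adgcefgfbfebbbgdceed'
  #2 SA[2]=7  'afdgfcddaadgcefgfbfebbbgdceed'
  #3 SA[3]=27  'bbbgdceed'
  #4 SA[4]=28  'bbgdceed'
  #5 SA[5]=24  'bfebbbgdceed'
  #6 SA[6]=5  'bgafdgfcddaadgcefgfbfebbbgdceed'
  #7 SA[7]=29  'bgdceed'
  #8 SA[8]=0  'bgfefbgafdgfcddaadgcefgfbfebbbgdceed'
  #9 SA[9]=12  'cddaadgcefgfbfebbbgdceed'
  #10 SA[10]=32  'ceed'
  #11 SA[11]=19  'cefgfbfebbbgdceed'
  #12 SA[12]=35  'd'
  #13 SA[13]=14  'daadgcefgfbfebbbgdceed'
  #14 SA[14]=31  'dceed'
  #15 SA[15]=13  'ddaadgcefgfbfebbbgdceed'
  #16 SA[16]=17  'dgcefgfbfebbbgdceed'
  #17 SA[17]=9  'dgfcddaadgcefgfbfebbbgdceed'
  #18 SA[18]=26  'ebbbgdceed'
  #19 SA[19]=34  'ed'
  #20 SA[20]=33  'eed'
  #21 SA[21]=3  'efbgafdgfcddaadgcefgfbfebbbgdceed'
  #22 SA[22]=20  'efgfbfebbbgdceed'
  #23 SA[23]=23  'fbfebbbgdceed'
  #24 SA[24]=4  'fbgafdgfcddaadgcefgfbfebbbgdceed'
  #25 SA[25]=11  'fcddaadgcefgfbfebbbgdceed'
  #26 SA[26]=8  'fdgfcddaadgcefgfbfebbbgdceed'
  #27 SA[27]=25  'febbbgdceed'
  #28 SA[28]=2  'fefbgafdgfcddaadgcefgfbfebbbgdceed'
  #29 SA[29]=21  'fgfbfebbbgdceed'
  #30 SA[30]=6  'gafdgfcddaadgcefgfbfebbbgdceed'
  #31 SA[31]=18  'gcefgfbfebbbgdceed'
  #32 SA[32]=30  'gdceed'
  #33 SA[33]=22  'gfbfebbbgdceed'
  #34 SA[34]=10  'gfcddaadgcefgfbfebbbgdceed'
  #35 SA[35]=1  'gfefbgafdgfcddaadgcefgfbfebbbgdceed'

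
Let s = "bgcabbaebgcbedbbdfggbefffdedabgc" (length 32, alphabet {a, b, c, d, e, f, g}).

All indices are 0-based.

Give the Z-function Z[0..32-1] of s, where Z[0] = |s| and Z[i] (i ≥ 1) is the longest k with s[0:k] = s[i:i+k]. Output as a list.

Z[0]=32
i=1: fresh scan; Z[1]=0
i=2: fresh scan; Z[2]=0
i=3: fresh scan; Z[3]=0
i=4: fresh scan; Z[4]=1 scan→box=[4,5)
i=5: fresh scan; Z[5]=1 scan→box=[5,6)
i=6: fresh scan; Z[6]=0
i=7: fresh scan; Z[7]=0
i=8: fresh scan; Z[8]=3 scan→box=[8,11)
i=9: min(r-i=2, Z[1]=0)=0; Z[9]=0
i=10: min(r-i=1, Z[2]=0)=0; Z[10]=0
i=11: fresh scan; Z[11]=1 scan→box=[11,12)
i=12: fresh scan; Z[12]=0
i=13: fresh scan; Z[13]=0
i=14: fresh scan; Z[14]=1 scan→box=[14,15)
i=15: fresh scan; Z[15]=1 scan→box=[15,16)
i=16: fresh scan; Z[16]=0
i=17: fresh scan; Z[17]=0
i=18: fresh scan; Z[18]=0
i=19: fresh scan; Z[19]=0
i=20: fresh scan; Z[20]=1 scan→box=[20,21)
i=21: fresh scan; Z[21]=0
i=22: fresh scan; Z[22]=0
i=23: fresh scan; Z[23]=0
i=24: fresh scan; Z[24]=0
i=25: fresh scan; Z[25]=0
i=26: fresh scan; Z[26]=0
i=27: fresh scan; Z[27]=0
i=28: fresh scan; Z[28]=0
i=29: fresh scan; Z[29]=3 scan→box=[29,32)
i=30: min(r-i=2, Z[1]=0)=0; Z[30]=0
i=31: min(r-i=1, Z[2]=0)=0; Z[31]=0

[32, 0, 0, 0, 1, 1, 0, 0, 3, 0, 0, 1, 0, 0, 1, 1, 0, 0, 0, 0, 1, 0, 0, 0, 0, 0, 0, 0, 0, 3, 0, 0]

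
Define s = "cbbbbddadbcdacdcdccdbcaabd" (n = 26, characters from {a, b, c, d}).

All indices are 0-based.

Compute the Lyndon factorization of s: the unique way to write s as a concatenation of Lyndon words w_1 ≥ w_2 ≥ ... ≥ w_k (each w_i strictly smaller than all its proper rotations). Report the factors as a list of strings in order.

["c", "bbbbdd", "adbcd", "acdcdccdbc", "aabd"]

emit factor 1: 'c' (i=0, period=1)
emit factor 2: 'bbbbdd' (i=1, period=6)
emit factor 3: 'adbcd' (i=7, period=5)
emit factor 4: 'acdcdccdbc' (i=12, period=10)
emit factor 5: 'aabd' (i=22, period=4)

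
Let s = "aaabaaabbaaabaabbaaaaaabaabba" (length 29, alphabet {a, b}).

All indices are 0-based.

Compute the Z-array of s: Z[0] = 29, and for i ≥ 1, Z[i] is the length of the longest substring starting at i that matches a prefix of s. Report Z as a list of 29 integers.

Z[0]=29
i=1: outside box; Z[1]=2 grow→box=[1,3)
i=2: min(r-i=1, Z[1]=2)=1; Z[2]=1
i=3: outside box; Z[3]=0
i=4: outside box; Z[4]=4 grow→box=[4,8)
i=5: min(r-i=3, Z[1]=2)=2; Z[5]=2
i=6: min(r-i=2, Z[2]=1)=1; Z[6]=1
i=7: min(r-i=1, Z[3]=0)=0; Z[7]=0
i=8: outside box; Z[8]=0
i=9: outside box; Z[9]=6 grow→box=[9,15)
i=10: min(r-i=5, Z[1]=2)=2; Z[10]=2
i=11: min(r-i=4, Z[2]=1)=1; Z[11]=1
i=12: min(r-i=3, Z[3]=0)=0; Z[12]=0
i=13: min(r-i=2, Z[4]=4)=2; Z[13]=2
i=14: min(r-i=1, Z[5]=2)=1; Z[14]=1
i=15: outside box; Z[15]=0
i=16: outside box; Z[16]=0
i=17: outside box; Z[17]=3 grow→box=[17,20)
i=18: min(r-i=2, Z[1]=2)=2; Z[18]=3 grow→box=[18,21)
i=19: min(r-i=2, Z[1]=2)=2; Z[19]=3 grow→box=[19,22)
i=20: min(r-i=2, Z[1]=2)=2; Z[20]=6 grow→box=[20,26)
i=21: min(r-i=5, Z[1]=2)=2; Z[21]=2
i=22: min(r-i=4, Z[2]=1)=1; Z[22]=1
i=23: min(r-i=3, Z[3]=0)=0; Z[23]=0
i=24: min(r-i=2, Z[4]=4)=2; Z[24]=2
i=25: min(r-i=1, Z[5]=2)=1; Z[25]=1
i=26: outside box; Z[26]=0
i=27: outside box; Z[27]=0
i=28: outside box; Z[28]=1 grow→box=[28,29)

[29, 2, 1, 0, 4, 2, 1, 0, 0, 6, 2, 1, 0, 2, 1, 0, 0, 3, 3, 3, 6, 2, 1, 0, 2, 1, 0, 0, 1]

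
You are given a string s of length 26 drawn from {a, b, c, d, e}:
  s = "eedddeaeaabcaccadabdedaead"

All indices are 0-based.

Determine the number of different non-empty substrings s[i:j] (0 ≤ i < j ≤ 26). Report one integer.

319

sorted suffixes:
  #0 SA[0]=8  'aabcaccadabdedaead'
  #1 SA[1]=9  'abcaccadabdedaead'
  #2 SA[2]=17  'abdedaead'
  #3 SA[3]=12  'accadabdedaead'
  #4 SA[4]=24  'ad'
  #5 SA[5]=15  'adabdedaead'
  #6 SA[6]=6  'aeaabcaccadabdedaead'
  #7 SA[7]=22  'aead'
  #8 SA[8]=10  'bcaccadabdedaead'
  #9 SA[9]=18  'bdedaead'
  #10 SA[10]=11  'caccadabdedaead'
  #11 SA[11]=14  'cadabdedaead'
  #12 SA[12]=13  'ccadabdedaead'
  #13 SA[13]=25  'd'
  #14 SA[14]=16  'dabdedaead'
  #15 SA[15]=21  'daead'
  #16 SA[16]=2  'dddeaeaabcaccadabdedaead'
  #17 SA[17]=3  'ddeaeaabcaccadabdedaead'
  #18 SA[18]=4  'deaeaabcaccadabdedaead'
  #19 SA[19]=19  'dedaead'
  #20 SA[20]=7  'eaabcaccadabdedaead'
  #21 SA[21]=23  'ead'
  #22 SA[22]=5  'eaeaabcaccadabdedaead'
  #23 SA[23]=20  'edaead'
  #24 SA[24]=1  'edddeaeaabcaccadabdedaead'
  #25 SA[25]=0  'eedddeaeaabcaccadabdedaead'

SA = [8, 9, 17, 12, 24, 15, 6, 22, 10, 18, 11, 14, 13, 25, 16, 21, 2, 3, 4, 19, 7, 23, 5, 20, 1, 0]
rank  pair      lcp
   1  s[8:],s[9:]  1  'a'
   2  s[9:],s[17:]  2  'ab'
   3  s[17:],s[12:]  1  'a'
   4  s[12:],s[24:]  1  'a'
   5  s[24:],s[15:]  2  'ad'
   6  s[15:],s[6:]  1  'a'
   7  s[6:],s[22:]  3  'aea'
   8  s[22:],s[10:]  0  ''
   9  s[10:],s[18:]  1  'b'
  10  s[18:],s[11:]  0  ''
  11  s[11:],s[14:]  2  'ca'
  12  s[14:],s[13:]  1  'c'
  13  s[13:],s[25:]  0  ''
  14  s[25:],s[16:]  1  'd'
  15  s[16:],s[21:]  2  'da'
  16  s[21:],s[2:]  1  'd'
  17  s[2:],s[3:]  2  'dd'
  18  s[3:],s[4:]  1  'd'
  19  s[4:],s[19:]  2  'de'
  20  s[19:],s[7:]  0  ''
  21  s[7:],s[23:]  2  'ea'
  22  s[23:],s[5:]  2  'ea'
  23  s[5:],s[20:]  1  'e'
  24  s[20:],s[1:]  2  'ed'
  25  s[1:],s[0:]  1  'e'

n(n+1)/2 = 26·27/2 = 351
Σ LCP = 0 + 1 + 2 + 1 + 1 + 2 + 1 + 3 + 0 + 1 + 0 + 2 + 1 + 0 + 1 + 2 + 1 + 2 + 1 + 2 + 0 + 2 + 2 + 1 + 2 + 1 = 32
distinct = 351 − 32 = 319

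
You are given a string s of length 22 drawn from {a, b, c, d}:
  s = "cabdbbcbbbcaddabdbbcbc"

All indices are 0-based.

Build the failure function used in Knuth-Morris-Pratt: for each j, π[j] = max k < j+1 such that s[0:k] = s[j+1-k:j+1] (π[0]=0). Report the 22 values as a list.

π[0] = 0
j=1 s[j]='a': π[1]=0 (border '')
j=2 s[j]='b': π[2]=0 (border '')
j=3 s[j]='d': π[3]=0 (border '')
j=4 s[j]='b': π[4]=0 (border '')
j=5 s[j]='b': π[5]=0 (border '')
j=6 s[j]='c': π[6]=1 (border 'c')
j=7 s[j]='b': k: 1→0; π[7]=0 (border '')
j=8 s[j]='b': π[8]=0 (border '')
j=9 s[j]='b': π[9]=0 (border '')
j=10 s[j]='c': π[10]=1 (border 'c')
j=11 s[j]='a': π[11]=2 (border 'ca')
j=12 s[j]='d': k: 2→0; π[12]=0 (border '')
j=13 s[j]='d': π[13]=0 (border '')
j=14 s[j]='a': π[14]=0 (border '')
j=15 s[j]='b': π[15]=0 (border '')
j=16 s[j]='d': π[16]=0 (border '')
j=17 s[j]='b': π[17]=0 (border '')
j=18 s[j]='b': π[18]=0 (border '')
j=19 s[j]='c': π[19]=1 (border 'c')
j=20 s[j]='b': k: 1→0; π[20]=0 (border '')
j=21 s[j]='c': π[21]=1 (border 'c')

[0, 0, 0, 0, 0, 0, 1, 0, 0, 0, 1, 2, 0, 0, 0, 0, 0, 0, 0, 1, 0, 1]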